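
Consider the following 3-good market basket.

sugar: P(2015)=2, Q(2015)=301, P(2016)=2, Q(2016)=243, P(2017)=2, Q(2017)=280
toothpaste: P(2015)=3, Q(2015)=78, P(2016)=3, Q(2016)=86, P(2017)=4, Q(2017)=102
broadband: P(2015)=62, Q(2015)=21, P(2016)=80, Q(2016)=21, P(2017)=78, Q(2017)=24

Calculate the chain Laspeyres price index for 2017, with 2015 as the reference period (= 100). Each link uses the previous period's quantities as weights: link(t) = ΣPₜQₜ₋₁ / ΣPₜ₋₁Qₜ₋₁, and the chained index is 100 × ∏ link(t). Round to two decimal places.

119.82

Link 2015→2016:
ΣP(2016)Q(2015) = 2×301 + 3×78 + 80×21 = 602 + 234 + 1680 = 2516
ΣP(2015)Q(2015) = 2×301 + 3×78 + 62×21 = 602 + 234 + 1302 = 2138
link = 2516/2138 = 1.176801
Link 2016→2017:
ΣP(2017)Q(2016) = 2×243 + 4×86 + 78×21 = 486 + 344 + 1638 = 2468
ΣP(2016)Q(2016) = 2×243 + 3×86 + 80×21 = 486 + 258 + 1680 = 2424
link = 2468/2424 = 1.018152
Chained index = 100 × 1.176801 × 1.018152 = 119.8162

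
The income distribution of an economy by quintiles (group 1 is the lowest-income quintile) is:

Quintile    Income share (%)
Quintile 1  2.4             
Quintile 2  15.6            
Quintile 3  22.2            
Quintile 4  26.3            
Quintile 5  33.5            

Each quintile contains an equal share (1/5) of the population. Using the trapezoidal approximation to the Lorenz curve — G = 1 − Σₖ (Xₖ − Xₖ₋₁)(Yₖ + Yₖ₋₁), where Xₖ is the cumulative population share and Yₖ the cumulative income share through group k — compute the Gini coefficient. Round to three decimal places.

Cumulative income shares Yₖ: 0.0240, 0.1800, 0.4020, 0.6650, 1.0000
Σ (Xₖ−Xₖ₋₁)(Yₖ+Yₖ₋₁) = (1/5)(0.0240+0.0000) + (1/5)(0.1800+0.0240) + (1/5)(0.4020+0.1800) + (1/5)(0.6650+0.4020) + (1/5)(1.0000+0.6650)
  = 0.0048 + 0.0408 + 0.1164 + 0.2134 + 0.3330 = 0.7084
G = 1 − 0.7084 = 0.2916

0.292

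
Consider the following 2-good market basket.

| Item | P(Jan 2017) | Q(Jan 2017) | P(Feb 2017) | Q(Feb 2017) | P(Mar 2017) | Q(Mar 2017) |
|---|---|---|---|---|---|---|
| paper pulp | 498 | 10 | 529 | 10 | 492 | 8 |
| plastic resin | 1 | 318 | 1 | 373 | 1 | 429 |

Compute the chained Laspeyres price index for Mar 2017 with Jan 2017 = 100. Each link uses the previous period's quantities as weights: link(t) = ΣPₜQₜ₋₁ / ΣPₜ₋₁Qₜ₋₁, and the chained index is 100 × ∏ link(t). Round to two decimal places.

Link Jan 2017→Feb 2017:
ΣP(Feb 2017)Q(Jan 2017) = 529×10 + 1×318 = 5290 + 318 = 5608
ΣP(Jan 2017)Q(Jan 2017) = 498×10 + 1×318 = 4980 + 318 = 5298
link = 5608/5298 = 1.058513
Link Feb 2017→Mar 2017:
ΣP(Mar 2017)Q(Feb 2017) = 492×10 + 1×373 = 4920 + 373 = 5293
ΣP(Feb 2017)Q(Feb 2017) = 529×10 + 1×373 = 5290 + 373 = 5663
link = 5293/5663 = 0.934664
Chained index = 100 × 1.058513 × 0.934664 = 98.9353

98.94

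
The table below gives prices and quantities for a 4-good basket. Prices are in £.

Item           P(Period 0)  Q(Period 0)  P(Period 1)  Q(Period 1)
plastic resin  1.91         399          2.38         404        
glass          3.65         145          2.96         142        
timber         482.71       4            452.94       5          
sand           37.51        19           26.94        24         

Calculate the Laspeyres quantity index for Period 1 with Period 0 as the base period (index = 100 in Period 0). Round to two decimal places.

Laspeyres quantity index uses base-period prices as weights.
ΣP(Period 0)·Q(Period 1) = 1.91×404 + 3.65×142 + 482.71×5 + 37.51×24 = 771.64 + 518.3 + 2413.55 + 900.24 = 4603.73
ΣP(Period 0)·Q(Period 0) = 1.91×399 + 3.65×145 + 482.71×4 + 37.51×19 = 762.09 + 529.25 + 1930.84 + 712.69 = 3934.87
Index = 4603.73 / 3934.87 × 100 = 116.9983

117.00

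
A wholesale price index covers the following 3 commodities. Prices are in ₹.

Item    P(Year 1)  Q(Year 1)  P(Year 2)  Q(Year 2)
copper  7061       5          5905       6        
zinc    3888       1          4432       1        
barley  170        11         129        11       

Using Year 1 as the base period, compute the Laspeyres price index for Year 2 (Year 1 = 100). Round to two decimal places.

Laspeyres price index uses base-period quantities as weights.
ΣP(Year 2)·Q(Year 1) = 5905×5 + 4432×1 + 129×11 = 29525 + 4432 + 1419 = 35376
ΣP(Year 1)·Q(Year 1) = 7061×5 + 3888×1 + 170×11 = 35305 + 3888 + 1870 = 41063
Index = 35376 / 41063 × 100 = 86.1505

86.15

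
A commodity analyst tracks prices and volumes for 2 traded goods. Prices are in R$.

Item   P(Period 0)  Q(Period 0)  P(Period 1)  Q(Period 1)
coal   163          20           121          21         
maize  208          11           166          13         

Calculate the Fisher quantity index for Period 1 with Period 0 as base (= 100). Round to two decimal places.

Laspeyres component (base-period weights):
ΣP(Period 0)Q(Period 1) = 163×21 + 208×13 = 3423 + 2704 = 6127
ΣP(Period 0)Q(Period 0) = 163×20 + 208×11 = 3260 + 2288 = 5548
L = 6127 / 5548 × 100 = 110.4362
Paasche component (current-period weights):
ΣP(Period 1)Q(Period 1) = 121×21 + 166×13 = 2541 + 2158 = 4699
ΣP(Period 1)Q(Period 0) = 121×20 + 166×11 = 2420 + 1826 = 4246
P = 4699 / 4246 × 100 = 110.6689
Fisher = √(L × P) = √(110.4362 × 110.6689) = 110.5525

110.55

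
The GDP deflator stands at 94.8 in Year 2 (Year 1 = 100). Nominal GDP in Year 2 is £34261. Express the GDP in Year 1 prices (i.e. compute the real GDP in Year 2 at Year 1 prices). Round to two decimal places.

Real = Nominal ÷ (Index/100) = 34261 ÷ (94.8/100)
     = 34261 ÷ 0.948 = 36140.2954

36140.30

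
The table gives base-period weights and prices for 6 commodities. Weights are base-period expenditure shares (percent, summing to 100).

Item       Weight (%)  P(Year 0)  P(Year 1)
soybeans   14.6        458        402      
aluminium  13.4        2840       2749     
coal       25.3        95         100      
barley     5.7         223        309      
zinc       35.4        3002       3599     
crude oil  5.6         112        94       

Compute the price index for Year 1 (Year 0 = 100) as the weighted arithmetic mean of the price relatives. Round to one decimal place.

107.5

soybeans: 14.6 × (402/458) = 14.6 × 0.877729 = 12.8148
aluminium: 13.4 × (2749/2840) = 13.4 × 0.967958 = 12.9706
coal: 25.3 × (100/95) = 25.3 × 1.052632 = 26.6316
barley: 5.7 × (309/223) = 5.7 × 1.385650 = 7.8982
zinc: 35.4 × (3599/3002) = 35.4 × 1.198867 = 42.4399
crude oil: 5.6 × (94/112) = 5.6 × 0.839286 = 4.7000
Index = Σ wᵢ·(p₁ᵢ/p₀ᵢ) = 12.8148 + 12.9706 + 26.6316 + 7.8982 + 42.4399 + 4.7000 = 107.4552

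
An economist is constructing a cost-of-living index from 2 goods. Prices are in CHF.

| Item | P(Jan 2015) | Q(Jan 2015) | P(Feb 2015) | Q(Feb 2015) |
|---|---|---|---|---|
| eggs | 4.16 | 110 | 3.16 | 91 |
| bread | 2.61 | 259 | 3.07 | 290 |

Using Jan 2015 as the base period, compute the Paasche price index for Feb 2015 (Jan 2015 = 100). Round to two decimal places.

Paasche price index uses current-period quantities as weights.
ΣP(Feb 2015)·Q(Feb 2015) = 3.16×91 + 3.07×290 = 287.56 + 890.3 = 1177.86
ΣP(Jan 2015)·Q(Feb 2015) = 4.16×91 + 2.61×290 = 378.56 + 756.9 = 1135.46
Index = 1177.86 / 1135.46 × 100 = 103.7342

103.73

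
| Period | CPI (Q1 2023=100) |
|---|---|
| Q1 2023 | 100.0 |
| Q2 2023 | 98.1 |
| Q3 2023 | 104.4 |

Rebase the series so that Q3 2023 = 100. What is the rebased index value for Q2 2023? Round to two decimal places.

Rebased(Q2 2023) = 98.1 / 104.4 × 100 = 93.9655

93.97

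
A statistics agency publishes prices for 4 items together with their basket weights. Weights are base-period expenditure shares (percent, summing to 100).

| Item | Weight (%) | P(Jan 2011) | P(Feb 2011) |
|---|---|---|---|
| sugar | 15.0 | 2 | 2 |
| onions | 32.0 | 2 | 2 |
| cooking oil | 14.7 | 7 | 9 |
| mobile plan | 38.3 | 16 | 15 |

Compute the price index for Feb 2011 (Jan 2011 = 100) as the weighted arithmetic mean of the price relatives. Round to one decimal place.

sugar: 15.0 × (2/2) = 15.0 × 1.000000 = 15.0000
onions: 32.0 × (2/2) = 32.0 × 1.000000 = 32.0000
cooking oil: 14.7 × (9/7) = 14.7 × 1.285714 = 18.9000
mobile plan: 38.3 × (15/16) = 38.3 × 0.937500 = 35.9062
Index = Σ wᵢ·(p₁ᵢ/p₀ᵢ) = 15.0000 + 32.0000 + 18.9000 + 35.9062 = 101.8063

101.8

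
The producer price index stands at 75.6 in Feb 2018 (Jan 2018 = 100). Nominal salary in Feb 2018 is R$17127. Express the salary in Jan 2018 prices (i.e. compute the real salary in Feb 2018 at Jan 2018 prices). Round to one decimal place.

Real = Nominal ÷ (Index/100) = 17127 ÷ (75.6/100)
     = 17127 ÷ 0.756 = 22654.7619

22654.8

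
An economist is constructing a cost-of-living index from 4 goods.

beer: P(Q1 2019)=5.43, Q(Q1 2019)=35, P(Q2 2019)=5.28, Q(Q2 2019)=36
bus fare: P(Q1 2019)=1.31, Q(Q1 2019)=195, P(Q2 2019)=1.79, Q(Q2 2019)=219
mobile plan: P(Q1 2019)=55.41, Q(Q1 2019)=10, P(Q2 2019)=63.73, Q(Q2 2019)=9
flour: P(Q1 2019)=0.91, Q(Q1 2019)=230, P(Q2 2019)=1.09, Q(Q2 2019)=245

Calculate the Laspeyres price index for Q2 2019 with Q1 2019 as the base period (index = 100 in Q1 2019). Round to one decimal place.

117.6

Laspeyres price index uses base-period quantities as weights.
ΣP(Q2 2019)·Q(Q1 2019) = 5.28×35 + 1.79×195 + 63.73×10 + 1.09×230 = 184.8 + 349.05 + 637.3 + 250.7 = 1421.85
ΣP(Q1 2019)·Q(Q1 2019) = 5.43×35 + 1.31×195 + 55.41×10 + 0.91×230 = 190.05 + 255.45 + 554.1 + 209.3 = 1208.9
Index = 1421.85 / 1208.9 × 100 = 117.6152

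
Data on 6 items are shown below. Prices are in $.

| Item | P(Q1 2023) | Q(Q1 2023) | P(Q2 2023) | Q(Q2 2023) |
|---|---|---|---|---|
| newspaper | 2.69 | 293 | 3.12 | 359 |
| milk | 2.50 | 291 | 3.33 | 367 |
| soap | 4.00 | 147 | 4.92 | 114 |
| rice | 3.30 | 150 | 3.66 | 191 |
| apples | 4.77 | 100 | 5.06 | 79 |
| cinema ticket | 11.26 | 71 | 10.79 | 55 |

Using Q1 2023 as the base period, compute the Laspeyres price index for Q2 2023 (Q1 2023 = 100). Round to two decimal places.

114.25

Laspeyres price index uses base-period quantities as weights.
ΣP(Q2 2023)·Q(Q1 2023) = 3.12×293 + 3.33×291 + 4.92×147 + 3.66×150 + 5.06×100 + 10.79×71 = 914.16 + 969.03 + 723.24 + 549 + 506 + 766.09 = 4427.52
ΣP(Q1 2023)·Q(Q1 2023) = 2.69×293 + 2.50×291 + 4.00×147 + 3.30×150 + 4.77×100 + 11.26×71 = 788.17 + 727.5 + 588 + 495 + 477 + 799.46 = 3875.13
Index = 4427.52 / 3875.13 × 100 = 114.2547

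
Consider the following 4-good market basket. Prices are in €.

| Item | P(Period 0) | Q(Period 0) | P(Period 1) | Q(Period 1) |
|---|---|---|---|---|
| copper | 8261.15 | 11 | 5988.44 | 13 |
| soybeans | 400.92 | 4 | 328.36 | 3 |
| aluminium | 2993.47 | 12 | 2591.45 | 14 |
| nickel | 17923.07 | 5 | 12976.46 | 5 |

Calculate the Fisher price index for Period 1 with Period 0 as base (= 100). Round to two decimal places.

74.90

Laspeyres component (base-period weights):
ΣP(Period 1)Q(Period 0) = 5988.44×11 + 328.36×4 + 2591.45×12 + 12976.46×5 = 65872.84 + 1313.44 + 31097.4 + 64882.3 = 163165.98
ΣP(Period 0)Q(Period 0) = 8261.15×11 + 400.92×4 + 2993.47×12 + 17923.07×5 = 90872.65 + 1603.68 + 35921.64 + 89615.35 = 218013.32
L = 163165.98 / 218013.32 × 100 = 74.8422
Paasche component (current-period weights):
ΣP(Period 1)Q(Period 1) = 5988.44×13 + 328.36×3 + 2591.45×14 + 12976.46×5 = 77849.72 + 985.08 + 36280.3 + 64882.3 = 179997.4
ΣP(Period 0)Q(Period 1) = 8261.15×13 + 400.92×3 + 2993.47×14 + 17923.07×5 = 107394.95 + 1202.76 + 41908.58 + 89615.35 = 240121.64
P = 179997.4 / 240121.64 × 100 = 74.9609
Fisher = √(L × P) = √(74.8422 × 74.9609) = 74.9015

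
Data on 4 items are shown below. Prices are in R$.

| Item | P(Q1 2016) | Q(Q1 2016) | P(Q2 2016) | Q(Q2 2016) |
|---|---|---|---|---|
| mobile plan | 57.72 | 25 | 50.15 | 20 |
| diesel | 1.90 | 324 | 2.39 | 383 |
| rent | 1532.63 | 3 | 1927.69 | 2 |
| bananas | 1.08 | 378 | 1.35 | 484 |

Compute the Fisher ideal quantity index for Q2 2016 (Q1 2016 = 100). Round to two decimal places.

Laspeyres component (base-period weights):
ΣP(Q1 2016)Q(Q2 2016) = 57.72×20 + 1.90×383 + 1532.63×2 + 1.08×484 = 1154.4 + 727.7 + 3065.26 + 522.72 = 5470.08
ΣP(Q1 2016)Q(Q1 2016) = 57.72×25 + 1.90×324 + 1532.63×3 + 1.08×378 = 1443 + 615.6 + 4597.89 + 408.24 = 7064.73
L = 5470.08 / 7064.73 × 100 = 77.4280
Paasche component (current-period weights):
ΣP(Q2 2016)Q(Q2 2016) = 50.15×20 + 2.39×383 + 1927.69×2 + 1.35×484 = 1003 + 915.37 + 3855.38 + 653.4 = 6427.15
ΣP(Q2 2016)Q(Q1 2016) = 50.15×25 + 2.39×324 + 1927.69×3 + 1.35×378 = 1253.75 + 774.36 + 5783.07 + 510.3 = 8321.48
P = 6427.15 / 8321.48 × 100 = 77.2357
Fisher = √(L × P) = √(77.4280 × 77.2357) = 77.3318

77.33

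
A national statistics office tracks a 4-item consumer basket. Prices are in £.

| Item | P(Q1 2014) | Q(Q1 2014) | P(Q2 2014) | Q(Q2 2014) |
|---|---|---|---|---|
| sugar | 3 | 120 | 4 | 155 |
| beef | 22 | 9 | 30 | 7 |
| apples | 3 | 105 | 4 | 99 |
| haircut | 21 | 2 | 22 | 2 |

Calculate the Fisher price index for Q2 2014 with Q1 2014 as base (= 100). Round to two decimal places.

132.62

Laspeyres component (base-period weights):
ΣP(Q2 2014)Q(Q1 2014) = 4×120 + 30×9 + 4×105 + 22×2 = 480 + 270 + 420 + 44 = 1214
ΣP(Q1 2014)Q(Q1 2014) = 3×120 + 22×9 + 3×105 + 21×2 = 360 + 198 + 315 + 42 = 915
L = 1214 / 915 × 100 = 132.6776
Paasche component (current-period weights):
ΣP(Q2 2014)Q(Q2 2014) = 4×155 + 30×7 + 4×99 + 22×2 = 620 + 210 + 396 + 44 = 1270
ΣP(Q1 2014)Q(Q2 2014) = 3×155 + 22×7 + 3×99 + 21×2 = 465 + 154 + 297 + 42 = 958
P = 1270 / 958 × 100 = 132.5678
Fisher = √(L × P) = √(132.6776 × 132.5678) = 132.6227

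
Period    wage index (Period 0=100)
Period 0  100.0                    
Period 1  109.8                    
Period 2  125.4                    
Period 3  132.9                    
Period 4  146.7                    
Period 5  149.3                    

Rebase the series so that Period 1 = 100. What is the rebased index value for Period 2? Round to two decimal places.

114.21

Rebased(Period 2) = 125.4 / 109.8 × 100 = 114.2077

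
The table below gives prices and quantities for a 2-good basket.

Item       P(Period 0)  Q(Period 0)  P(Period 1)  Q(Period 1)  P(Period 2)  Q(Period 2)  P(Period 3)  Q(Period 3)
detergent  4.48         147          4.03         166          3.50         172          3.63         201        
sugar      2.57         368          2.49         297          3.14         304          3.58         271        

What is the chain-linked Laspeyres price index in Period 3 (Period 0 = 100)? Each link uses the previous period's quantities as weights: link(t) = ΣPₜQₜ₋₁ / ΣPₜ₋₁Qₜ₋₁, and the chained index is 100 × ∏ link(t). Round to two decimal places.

111.19

Link Period 0→Period 1:
ΣP(Period 1)Q(Period 0) = 4.03×147 + 2.49×368 = 592.41 + 916.32 = 1508.73
ΣP(Period 0)Q(Period 0) = 4.48×147 + 2.57×368 = 658.56 + 945.76 = 1604.32
link = 1508.73/1604.32 = 0.940417
Link Period 1→Period 2:
ΣP(Period 2)Q(Period 1) = 3.50×166 + 3.14×297 = 581 + 932.58 = 1513.58
ΣP(Period 1)Q(Period 1) = 4.03×166 + 2.49×297 = 668.98 + 739.53 = 1408.51
link = 1513.58/1408.51 = 1.074597
Link Period 2→Period 3:
ΣP(Period 3)Q(Period 2) = 3.63×172 + 3.58×304 = 624.36 + 1088.32 = 1712.68
ΣP(Period 2)Q(Period 2) = 3.50×172 + 3.14×304 = 602 + 954.56 = 1556.56
link = 1712.68/1556.56 = 1.100298
Chained index = 100 × 0.940417 × 1.074597 × 1.100298 = 111.1927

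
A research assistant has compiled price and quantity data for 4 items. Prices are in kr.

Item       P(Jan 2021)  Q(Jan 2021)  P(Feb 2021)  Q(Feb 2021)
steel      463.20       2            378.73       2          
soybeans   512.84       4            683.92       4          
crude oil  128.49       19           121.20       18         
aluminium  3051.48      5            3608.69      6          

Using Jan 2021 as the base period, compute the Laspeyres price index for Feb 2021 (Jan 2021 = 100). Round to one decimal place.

115.3

Laspeyres price index uses base-period quantities as weights.
ΣP(Feb 2021)·Q(Jan 2021) = 378.73×2 + 683.92×4 + 121.20×19 + 3608.69×5 = 757.46 + 2735.68 + 2302.8 + 18043.45 = 23839.39
ΣP(Jan 2021)·Q(Jan 2021) = 463.20×2 + 512.84×4 + 128.49×19 + 3051.48×5 = 926.4 + 2051.36 + 2441.31 + 15257.4 = 20676.47
Index = 23839.39 / 20676.47 × 100 = 115.2972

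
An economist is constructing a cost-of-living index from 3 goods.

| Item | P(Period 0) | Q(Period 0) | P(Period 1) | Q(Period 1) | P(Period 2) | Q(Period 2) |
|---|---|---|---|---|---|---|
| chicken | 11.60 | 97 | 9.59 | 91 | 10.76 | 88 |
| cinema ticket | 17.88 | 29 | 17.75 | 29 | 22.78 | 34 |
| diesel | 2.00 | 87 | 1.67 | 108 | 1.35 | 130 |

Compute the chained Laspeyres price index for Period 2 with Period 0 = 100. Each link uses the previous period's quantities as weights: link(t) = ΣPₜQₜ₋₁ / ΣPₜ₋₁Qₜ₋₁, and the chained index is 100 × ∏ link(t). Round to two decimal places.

99.64

Link Period 0→Period 1:
ΣP(Period 1)Q(Period 0) = 9.59×97 + 17.75×29 + 1.67×87 = 930.23 + 514.75 + 145.29 = 1590.27
ΣP(Period 0)Q(Period 0) = 11.60×97 + 17.88×29 + 2.00×87 = 1125.2 + 518.52 + 174 = 1817.72
link = 1590.27/1817.72 = 0.874871
Link Period 1→Period 2:
ΣP(Period 2)Q(Period 1) = 10.76×91 + 22.78×29 + 1.35×108 = 979.16 + 660.62 + 145.8 = 1785.58
ΣP(Period 1)Q(Period 1) = 9.59×91 + 17.75×29 + 1.67×108 = 872.69 + 514.75 + 180.36 = 1567.8
link = 1785.58/1567.8 = 1.138908
Chained index = 100 × 0.874871 × 1.138908 = 99.6397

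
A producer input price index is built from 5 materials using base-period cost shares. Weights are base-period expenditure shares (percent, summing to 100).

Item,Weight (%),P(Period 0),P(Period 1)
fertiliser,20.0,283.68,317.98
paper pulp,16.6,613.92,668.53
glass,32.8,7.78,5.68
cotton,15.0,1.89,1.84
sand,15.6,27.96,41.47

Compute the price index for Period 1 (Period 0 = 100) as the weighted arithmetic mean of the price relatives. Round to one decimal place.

102.2

fertiliser: 20.0 × (317.98/283.68) = 20.0 × 1.120911 = 22.4182
paper pulp: 16.6 × (668.53/613.92) = 16.6 × 1.088953 = 18.0766
glass: 32.8 × (5.68/7.78) = 32.8 × 0.730077 = 23.9465
cotton: 15.0 × (1.84/1.89) = 15.0 × 0.973545 = 14.6032
sand: 15.6 × (41.47/27.96) = 15.6 × 1.483190 = 23.1378
Index = Σ wᵢ·(p₁ᵢ/p₀ᵢ) = 22.4182 + 18.0766 + 23.9465 + 14.6032 + 23.1378 = 102.1823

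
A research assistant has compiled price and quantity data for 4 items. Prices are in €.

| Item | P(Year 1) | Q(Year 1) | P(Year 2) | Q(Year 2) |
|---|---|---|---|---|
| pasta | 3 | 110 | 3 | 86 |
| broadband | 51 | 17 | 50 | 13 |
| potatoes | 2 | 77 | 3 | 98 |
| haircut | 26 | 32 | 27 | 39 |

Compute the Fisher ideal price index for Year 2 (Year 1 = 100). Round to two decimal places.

Laspeyres component (base-period weights):
ΣP(Year 2)Q(Year 1) = 3×110 + 50×17 + 3×77 + 27×32 = 330 + 850 + 231 + 864 = 2275
ΣP(Year 1)Q(Year 1) = 3×110 + 51×17 + 2×77 + 26×32 = 330 + 867 + 154 + 832 = 2183
L = 2275 / 2183 × 100 = 104.2144
Paasche component (current-period weights):
ΣP(Year 2)Q(Year 2) = 3×86 + 50×13 + 3×98 + 27×39 = 258 + 650 + 294 + 1053 = 2255
ΣP(Year 1)Q(Year 2) = 3×86 + 51×13 + 2×98 + 26×39 = 258 + 663 + 196 + 1014 = 2131
P = 2255 / 2131 × 100 = 105.8189
Fisher = √(L × P) = √(104.2144 × 105.8189) = 105.0136

105.01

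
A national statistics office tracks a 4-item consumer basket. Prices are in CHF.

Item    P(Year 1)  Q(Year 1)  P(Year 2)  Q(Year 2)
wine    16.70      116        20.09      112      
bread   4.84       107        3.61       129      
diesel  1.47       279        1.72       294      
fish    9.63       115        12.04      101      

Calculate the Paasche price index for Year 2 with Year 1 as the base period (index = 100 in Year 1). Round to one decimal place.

Paasche price index uses current-period quantities as weights.
ΣP(Year 2)·Q(Year 2) = 20.09×112 + 3.61×129 + 1.72×294 + 12.04×101 = 2250.08 + 465.69 + 505.68 + 1216.04 = 4437.49
ΣP(Year 1)·Q(Year 2) = 16.70×112 + 4.84×129 + 1.47×294 + 9.63×101 = 1870.4 + 624.36 + 432.18 + 972.63 = 3899.57
Index = 4437.49 / 3899.57 × 100 = 113.7943

113.8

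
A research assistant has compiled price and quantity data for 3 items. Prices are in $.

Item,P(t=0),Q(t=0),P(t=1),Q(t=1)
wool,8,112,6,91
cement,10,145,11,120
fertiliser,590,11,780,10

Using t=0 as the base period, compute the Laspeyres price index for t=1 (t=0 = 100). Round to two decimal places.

122.76

Laspeyres price index uses base-period quantities as weights.
ΣP(t=1)·Q(t=0) = 6×112 + 11×145 + 780×11 = 672 + 1595 + 8580 = 10847
ΣP(t=0)·Q(t=0) = 8×112 + 10×145 + 590×11 = 896 + 1450 + 6490 = 8836
Index = 10847 / 8836 × 100 = 122.7592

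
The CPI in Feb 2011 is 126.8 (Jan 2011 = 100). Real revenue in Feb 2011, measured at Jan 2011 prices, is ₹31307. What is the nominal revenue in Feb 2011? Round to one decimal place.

Nominal = Real × (Index/100) = 31307 × (126.8/100)
        = 31307 × 1.268 = 39697.2760

39697.3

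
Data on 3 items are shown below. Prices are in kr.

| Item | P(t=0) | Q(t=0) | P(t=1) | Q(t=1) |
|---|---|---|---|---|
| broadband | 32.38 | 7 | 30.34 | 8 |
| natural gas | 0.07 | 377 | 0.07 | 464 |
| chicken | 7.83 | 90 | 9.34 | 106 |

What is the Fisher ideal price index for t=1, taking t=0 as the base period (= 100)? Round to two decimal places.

112.76

Laspeyres component (base-period weights):
ΣP(t=1)Q(t=0) = 30.34×7 + 0.07×377 + 9.34×90 = 212.38 + 26.39 + 840.6 = 1079.37
ΣP(t=0)Q(t=0) = 32.38×7 + 0.07×377 + 7.83×90 = 226.66 + 26.39 + 704.7 = 957.75
L = 1079.37 / 957.75 × 100 = 112.6985
Paasche component (current-period weights):
ΣP(t=1)Q(t=1) = 30.34×8 + 0.07×464 + 9.34×106 = 242.72 + 32.48 + 990.04 = 1265.24
ΣP(t=0)Q(t=1) = 32.38×8 + 0.07×464 + 7.83×106 = 259.04 + 32.48 + 829.98 = 1121.5
P = 1265.24 / 1121.5 × 100 = 112.8168
Fisher = √(L × P) = √(112.6985 × 112.8168) = 112.7576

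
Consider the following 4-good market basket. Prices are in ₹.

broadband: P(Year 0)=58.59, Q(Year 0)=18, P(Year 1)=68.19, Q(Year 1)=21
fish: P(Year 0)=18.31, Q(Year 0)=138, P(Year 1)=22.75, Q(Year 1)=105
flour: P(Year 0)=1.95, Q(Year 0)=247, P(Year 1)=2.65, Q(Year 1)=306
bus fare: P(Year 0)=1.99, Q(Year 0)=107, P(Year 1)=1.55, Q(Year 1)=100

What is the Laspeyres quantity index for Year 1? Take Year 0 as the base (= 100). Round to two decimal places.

92.34

Laspeyres quantity index uses base-period prices as weights.
ΣP(Year 0)·Q(Year 1) = 58.59×21 + 18.31×105 + 1.95×306 + 1.99×100 = 1230.39 + 1922.55 + 596.7 + 199 = 3948.64
ΣP(Year 0)·Q(Year 0) = 58.59×18 + 18.31×138 + 1.95×247 + 1.99×107 = 1054.62 + 2526.78 + 481.65 + 212.93 = 4275.98
Index = 3948.64 / 4275.98 × 100 = 92.3447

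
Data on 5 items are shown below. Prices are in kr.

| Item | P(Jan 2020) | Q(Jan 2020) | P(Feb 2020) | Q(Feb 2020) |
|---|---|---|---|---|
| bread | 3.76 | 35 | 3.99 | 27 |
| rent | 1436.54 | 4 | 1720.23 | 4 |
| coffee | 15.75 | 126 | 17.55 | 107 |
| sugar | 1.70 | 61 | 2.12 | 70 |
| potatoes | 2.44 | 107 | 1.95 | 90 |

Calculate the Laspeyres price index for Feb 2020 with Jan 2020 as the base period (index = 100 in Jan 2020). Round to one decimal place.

116.3

Laspeyres price index uses base-period quantities as weights.
ΣP(Feb 2020)·Q(Jan 2020) = 3.99×35 + 1720.23×4 + 17.55×126 + 2.12×61 + 1.95×107 = 139.65 + 6880.92 + 2211.3 + 129.32 + 208.65 = 9569.84
ΣP(Jan 2020)·Q(Jan 2020) = 3.76×35 + 1436.54×4 + 15.75×126 + 1.70×61 + 2.44×107 = 131.6 + 5746.16 + 1984.5 + 103.7 + 261.08 = 8227.04
Index = 9569.84 / 8227.04 × 100 = 116.3218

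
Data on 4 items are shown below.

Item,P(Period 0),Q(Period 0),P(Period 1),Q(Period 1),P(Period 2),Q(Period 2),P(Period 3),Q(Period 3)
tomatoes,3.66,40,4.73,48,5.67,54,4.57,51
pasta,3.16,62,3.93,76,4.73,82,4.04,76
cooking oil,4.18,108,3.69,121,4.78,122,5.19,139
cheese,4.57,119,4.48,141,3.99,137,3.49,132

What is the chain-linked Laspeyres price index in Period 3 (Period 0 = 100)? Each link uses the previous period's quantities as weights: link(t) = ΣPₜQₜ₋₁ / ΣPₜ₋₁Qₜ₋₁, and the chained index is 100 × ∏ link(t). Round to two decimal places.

104.43

Link Period 0→Period 1:
ΣP(Period 1)Q(Period 0) = 4.73×40 + 3.93×62 + 3.69×108 + 4.48×119 = 189.2 + 243.66 + 398.52 + 533.12 = 1364.5
ΣP(Period 0)Q(Period 0) = 3.66×40 + 3.16×62 + 4.18×108 + 4.57×119 = 146.4 + 195.92 + 451.44 + 543.83 = 1337.59
link = 1364.5/1337.59 = 1.020118
Link Period 1→Period 2:
ΣP(Period 2)Q(Period 1) = 5.67×48 + 4.73×76 + 4.78×121 + 3.99×141 = 272.16 + 359.48 + 578.38 + 562.59 = 1772.61
ΣP(Period 1)Q(Period 1) = 4.73×48 + 3.93×76 + 3.69×121 + 4.48×141 = 227.04 + 298.68 + 446.49 + 631.68 = 1603.89
link = 1772.61/1603.89 = 1.105194
Link Period 2→Period 3:
ΣP(Period 3)Q(Period 2) = 4.57×54 + 4.04×82 + 5.19×122 + 3.49×137 = 246.78 + 331.28 + 633.18 + 478.13 = 1689.37
ΣP(Period 2)Q(Period 2) = 5.67×54 + 4.73×82 + 4.78×122 + 3.99×137 = 306.18 + 387.86 + 583.16 + 546.63 = 1823.83
link = 1689.37/1823.83 = 0.926276
Chained index = 100 × 1.020118 × 1.105194 × 0.926276 = 104.4310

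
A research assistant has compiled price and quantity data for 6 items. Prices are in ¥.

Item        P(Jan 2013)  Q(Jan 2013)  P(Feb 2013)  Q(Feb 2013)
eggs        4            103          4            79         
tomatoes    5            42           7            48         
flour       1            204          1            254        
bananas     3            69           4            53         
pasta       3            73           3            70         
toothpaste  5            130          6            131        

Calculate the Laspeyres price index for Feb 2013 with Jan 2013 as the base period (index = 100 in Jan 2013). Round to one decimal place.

114.9

Laspeyres price index uses base-period quantities as weights.
ΣP(Feb 2013)·Q(Jan 2013) = 4×103 + 7×42 + 1×204 + 4×69 + 3×73 + 6×130 = 412 + 294 + 204 + 276 + 219 + 780 = 2185
ΣP(Jan 2013)·Q(Jan 2013) = 4×103 + 5×42 + 1×204 + 3×69 + 3×73 + 5×130 = 412 + 210 + 204 + 207 + 219 + 650 = 1902
Index = 2185 / 1902 × 100 = 114.8791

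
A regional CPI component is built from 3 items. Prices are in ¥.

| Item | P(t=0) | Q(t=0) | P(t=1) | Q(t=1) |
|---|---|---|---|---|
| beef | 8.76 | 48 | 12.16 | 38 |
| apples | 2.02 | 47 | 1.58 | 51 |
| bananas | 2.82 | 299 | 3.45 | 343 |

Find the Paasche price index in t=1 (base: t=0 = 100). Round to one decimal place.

123.0

Paasche price index uses current-period quantities as weights.
ΣP(t=1)·Q(t=1) = 12.16×38 + 1.58×51 + 3.45×343 = 462.08 + 80.58 + 1183.35 = 1726.01
ΣP(t=0)·Q(t=1) = 8.76×38 + 2.02×51 + 2.82×343 = 332.88 + 103.02 + 967.26 = 1403.16
Index = 1726.01 / 1403.16 × 100 = 123.0088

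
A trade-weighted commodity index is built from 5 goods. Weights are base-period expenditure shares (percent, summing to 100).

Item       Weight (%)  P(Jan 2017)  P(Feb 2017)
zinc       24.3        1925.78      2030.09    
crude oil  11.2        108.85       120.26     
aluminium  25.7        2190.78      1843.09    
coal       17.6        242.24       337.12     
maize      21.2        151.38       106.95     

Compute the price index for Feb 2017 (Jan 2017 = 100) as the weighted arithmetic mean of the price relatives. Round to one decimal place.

99.1

zinc: 24.3 × (2030.09/1925.78) = 24.3 × 1.054165 = 25.6162
crude oil: 11.2 × (120.26/108.85) = 11.2 × 1.104823 = 12.3740
aluminium: 25.7 × (1843.09/2190.78) = 25.7 × 0.841294 = 21.6213
coal: 17.6 × (337.12/242.24) = 17.6 × 1.391678 = 24.4935
maize: 21.2 × (106.95/151.38) = 21.2 × 0.706500 = 14.9778
Index = Σ wᵢ·(p₁ᵢ/p₀ᵢ) = 25.6162 + 12.3740 + 21.6213 + 24.4935 + 14.9778 = 99.0828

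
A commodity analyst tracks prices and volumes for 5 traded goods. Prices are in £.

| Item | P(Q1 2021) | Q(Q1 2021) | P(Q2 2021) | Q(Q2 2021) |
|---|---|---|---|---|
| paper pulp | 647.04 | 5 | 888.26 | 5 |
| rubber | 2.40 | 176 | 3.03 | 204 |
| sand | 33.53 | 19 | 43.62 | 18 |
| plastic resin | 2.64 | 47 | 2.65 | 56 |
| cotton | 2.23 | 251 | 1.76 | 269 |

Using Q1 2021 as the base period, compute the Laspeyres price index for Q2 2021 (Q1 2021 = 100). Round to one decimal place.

127.9

Laspeyres price index uses base-period quantities as weights.
ΣP(Q2 2021)·Q(Q1 2021) = 888.26×5 + 3.03×176 + 43.62×19 + 2.65×47 + 1.76×251 = 4441.3 + 533.28 + 828.78 + 124.55 + 441.76 = 6369.67
ΣP(Q1 2021)·Q(Q1 2021) = 647.04×5 + 2.40×176 + 33.53×19 + 2.64×47 + 2.23×251 = 3235.2 + 422.4 + 637.07 + 124.08 + 559.73 = 4978.48
Index = 6369.67 / 4978.48 × 100 = 127.9441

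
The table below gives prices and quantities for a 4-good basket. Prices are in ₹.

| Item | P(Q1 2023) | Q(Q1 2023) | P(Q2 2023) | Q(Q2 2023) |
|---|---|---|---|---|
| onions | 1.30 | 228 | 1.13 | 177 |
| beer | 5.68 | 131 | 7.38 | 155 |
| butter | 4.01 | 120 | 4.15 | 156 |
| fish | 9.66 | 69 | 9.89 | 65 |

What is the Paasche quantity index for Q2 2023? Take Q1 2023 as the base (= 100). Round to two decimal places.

109.54

Paasche quantity index uses current-period prices as weights.
ΣP(Q2 2023)·Q(Q2 2023) = 1.13×177 + 7.38×155 + 4.15×156 + 9.89×65 = 200.01 + 1143.9 + 647.4 + 642.85 = 2634.16
ΣP(Q2 2023)·Q(Q1 2023) = 1.13×228 + 7.38×131 + 4.15×120 + 9.89×69 = 257.64 + 966.78 + 498 + 682.41 = 2404.83
Index = 2634.16 / 2404.83 × 100 = 109.5362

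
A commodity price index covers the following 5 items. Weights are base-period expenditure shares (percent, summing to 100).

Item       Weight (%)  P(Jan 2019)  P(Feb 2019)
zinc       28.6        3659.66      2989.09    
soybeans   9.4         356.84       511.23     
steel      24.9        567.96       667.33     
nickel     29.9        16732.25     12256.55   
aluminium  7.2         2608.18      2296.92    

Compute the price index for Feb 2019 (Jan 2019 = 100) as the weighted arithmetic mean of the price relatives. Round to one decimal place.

zinc: 28.6 × (2989.09/3659.66) = 28.6 × 0.816767 = 23.3595
soybeans: 9.4 × (511.23/356.84) = 9.4 × 1.432659 = 13.4670
steel: 24.9 × (667.33/567.96) = 24.9 × 1.174960 = 29.2565
nickel: 29.9 × (12256.55/16732.25) = 29.9 × 0.732511 = 21.9021
aluminium: 7.2 × (2296.92/2608.18) = 7.2 × 0.880660 = 6.3408
Index = Σ wᵢ·(p₁ᵢ/p₀ᵢ) = 23.3595 + 13.4670 + 29.2565 + 21.9021 + 6.3408 = 94.3258

94.3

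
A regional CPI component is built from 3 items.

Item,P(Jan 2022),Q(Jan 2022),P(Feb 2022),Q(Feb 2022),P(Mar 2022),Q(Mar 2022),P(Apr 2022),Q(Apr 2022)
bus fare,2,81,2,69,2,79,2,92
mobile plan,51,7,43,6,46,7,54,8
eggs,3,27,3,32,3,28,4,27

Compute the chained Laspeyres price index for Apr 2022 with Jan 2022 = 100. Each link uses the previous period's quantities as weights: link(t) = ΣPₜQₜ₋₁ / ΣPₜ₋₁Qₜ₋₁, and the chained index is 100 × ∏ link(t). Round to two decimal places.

107.98

Link Jan 2022→Feb 2022:
ΣP(Feb 2022)Q(Jan 2022) = 2×81 + 43×7 + 3×27 = 162 + 301 + 81 = 544
ΣP(Jan 2022)Q(Jan 2022) = 2×81 + 51×7 + 3×27 = 162 + 357 + 81 = 600
link = 544/600 = 0.906667
Link Feb 2022→Mar 2022:
ΣP(Mar 2022)Q(Feb 2022) = 2×69 + 46×6 + 3×32 = 138 + 276 + 96 = 510
ΣP(Feb 2022)Q(Feb 2022) = 2×69 + 43×6 + 3×32 = 138 + 258 + 96 = 492
link = 510/492 = 1.036585
Link Mar 2022→Apr 2022:
ΣP(Apr 2022)Q(Mar 2022) = 2×79 + 54×7 + 4×28 = 158 + 378 + 112 = 648
ΣP(Mar 2022)Q(Mar 2022) = 2×79 + 46×7 + 3×28 = 158 + 322 + 84 = 564
link = 648/564 = 1.148936
Chained index = 100 × 0.906667 × 1.036585 × 1.148936 = 107.9813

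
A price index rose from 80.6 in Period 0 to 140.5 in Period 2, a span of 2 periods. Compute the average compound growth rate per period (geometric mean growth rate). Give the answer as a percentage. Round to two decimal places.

Growth factor = (140.5/80.6)^(1/2) = (1.743176)^(1/2) = 1.320294
Growth rate = 1.320294 − 1 = 0.320294 = 32.0294%

32.03%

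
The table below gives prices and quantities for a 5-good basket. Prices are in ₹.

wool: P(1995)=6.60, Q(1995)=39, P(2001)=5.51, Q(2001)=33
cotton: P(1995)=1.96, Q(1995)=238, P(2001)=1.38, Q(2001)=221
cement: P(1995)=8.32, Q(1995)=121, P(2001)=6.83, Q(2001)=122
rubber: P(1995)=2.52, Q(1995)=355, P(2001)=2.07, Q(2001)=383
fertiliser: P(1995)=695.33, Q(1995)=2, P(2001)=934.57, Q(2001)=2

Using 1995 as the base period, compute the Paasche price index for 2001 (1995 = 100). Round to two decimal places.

99.01

Paasche price index uses current-period quantities as weights.
ΣP(2001)·Q(2001) = 5.51×33 + 1.38×221 + 6.83×122 + 2.07×383 + 934.57×2 = 181.83 + 304.98 + 833.26 + 792.81 + 1869.14 = 3982.02
ΣP(1995)·Q(2001) = 6.60×33 + 1.96×221 + 8.32×122 + 2.52×383 + 695.33×2 = 217.8 + 433.16 + 1015.04 + 965.16 + 1390.66 = 4021.82
Index = 3982.02 / 4021.82 × 100 = 99.0104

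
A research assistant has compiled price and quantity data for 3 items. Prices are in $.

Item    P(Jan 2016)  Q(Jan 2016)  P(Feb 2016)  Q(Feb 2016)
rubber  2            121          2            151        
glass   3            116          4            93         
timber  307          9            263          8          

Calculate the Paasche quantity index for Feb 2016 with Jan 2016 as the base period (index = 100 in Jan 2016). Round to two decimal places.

90.40

Paasche quantity index uses current-period prices as weights.
ΣP(Feb 2016)·Q(Feb 2016) = 2×151 + 4×93 + 263×8 = 302 + 372 + 2104 = 2778
ΣP(Feb 2016)·Q(Jan 2016) = 2×121 + 4×116 + 263×9 = 242 + 464 + 2367 = 3073
Index = 2778 / 3073 × 100 = 90.4003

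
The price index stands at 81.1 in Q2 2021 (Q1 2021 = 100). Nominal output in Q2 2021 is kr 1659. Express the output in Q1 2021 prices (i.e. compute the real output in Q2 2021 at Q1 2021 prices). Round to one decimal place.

2045.6

Real = Nominal ÷ (Index/100) = 1659 ÷ (81.1/100)
     = 1659 ÷ 0.811 = 2045.6227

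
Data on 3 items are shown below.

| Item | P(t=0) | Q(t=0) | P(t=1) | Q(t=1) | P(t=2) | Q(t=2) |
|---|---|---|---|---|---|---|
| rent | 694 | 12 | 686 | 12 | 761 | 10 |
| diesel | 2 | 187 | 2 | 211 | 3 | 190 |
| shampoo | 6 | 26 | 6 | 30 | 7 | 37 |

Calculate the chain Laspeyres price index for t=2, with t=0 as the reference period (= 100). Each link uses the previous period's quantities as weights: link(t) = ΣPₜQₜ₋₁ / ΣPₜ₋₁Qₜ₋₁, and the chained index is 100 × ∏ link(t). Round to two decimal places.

Link t=0→t=1:
ΣP(t=1)Q(t=0) = 686×12 + 2×187 + 6×26 = 8232 + 374 + 156 = 8762
ΣP(t=0)Q(t=0) = 694×12 + 2×187 + 6×26 = 8328 + 374 + 156 = 8858
link = 8762/8858 = 0.989162
Link t=1→t=2:
ΣP(t=2)Q(t=1) = 761×12 + 3×211 + 7×30 = 9132 + 633 + 210 = 9975
ΣP(t=1)Q(t=1) = 686×12 + 2×211 + 6×30 = 8232 + 422 + 180 = 8834
link = 9975/8834 = 1.129160
Chained index = 100 × 0.989162 × 1.129160 = 111.6923

111.69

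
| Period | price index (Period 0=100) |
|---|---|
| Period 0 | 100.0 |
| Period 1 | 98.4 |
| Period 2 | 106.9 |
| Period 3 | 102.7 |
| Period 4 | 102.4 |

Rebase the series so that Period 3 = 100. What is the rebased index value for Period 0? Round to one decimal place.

Rebased(Period 0) = 100.0 / 102.7 × 100 = 97.3710

97.4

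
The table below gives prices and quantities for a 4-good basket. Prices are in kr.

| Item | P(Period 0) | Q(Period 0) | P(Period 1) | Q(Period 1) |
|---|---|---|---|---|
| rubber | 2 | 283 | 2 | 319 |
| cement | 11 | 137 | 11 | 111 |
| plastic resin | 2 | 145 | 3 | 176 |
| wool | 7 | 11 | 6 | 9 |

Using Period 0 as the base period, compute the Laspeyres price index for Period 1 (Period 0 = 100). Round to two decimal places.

Laspeyres price index uses base-period quantities as weights.
ΣP(Period 1)·Q(Period 0) = 2×283 + 11×137 + 3×145 + 6×11 = 566 + 1507 + 435 + 66 = 2574
ΣP(Period 0)·Q(Period 0) = 2×283 + 11×137 + 2×145 + 7×11 = 566 + 1507 + 290 + 77 = 2440
Index = 2574 / 2440 × 100 = 105.4918

105.49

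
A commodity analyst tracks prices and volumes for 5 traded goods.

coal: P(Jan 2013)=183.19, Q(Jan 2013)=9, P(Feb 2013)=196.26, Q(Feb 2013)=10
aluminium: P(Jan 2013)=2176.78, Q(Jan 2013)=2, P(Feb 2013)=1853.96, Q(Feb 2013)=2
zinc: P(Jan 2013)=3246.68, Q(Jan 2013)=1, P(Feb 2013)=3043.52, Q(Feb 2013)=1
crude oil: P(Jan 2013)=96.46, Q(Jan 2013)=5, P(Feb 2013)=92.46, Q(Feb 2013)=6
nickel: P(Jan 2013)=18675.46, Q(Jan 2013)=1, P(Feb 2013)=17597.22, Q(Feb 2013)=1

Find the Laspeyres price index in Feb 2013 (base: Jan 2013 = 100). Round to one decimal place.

Laspeyres price index uses base-period quantities as weights.
ΣP(Feb 2013)·Q(Jan 2013) = 196.26×9 + 1853.96×2 + 3043.52×1 + 92.46×5 + 17597.22×1 = 1766.34 + 3707.92 + 3043.52 + 462.3 + 17597.22 = 26577.3
ΣP(Jan 2013)·Q(Jan 2013) = 183.19×9 + 2176.78×2 + 3246.68×1 + 96.46×5 + 18675.46×1 = 1648.71 + 4353.56 + 3246.68 + 482.3 + 18675.46 = 28406.71
Index = 26577.3 / 28406.71 × 100 = 93.5599

93.6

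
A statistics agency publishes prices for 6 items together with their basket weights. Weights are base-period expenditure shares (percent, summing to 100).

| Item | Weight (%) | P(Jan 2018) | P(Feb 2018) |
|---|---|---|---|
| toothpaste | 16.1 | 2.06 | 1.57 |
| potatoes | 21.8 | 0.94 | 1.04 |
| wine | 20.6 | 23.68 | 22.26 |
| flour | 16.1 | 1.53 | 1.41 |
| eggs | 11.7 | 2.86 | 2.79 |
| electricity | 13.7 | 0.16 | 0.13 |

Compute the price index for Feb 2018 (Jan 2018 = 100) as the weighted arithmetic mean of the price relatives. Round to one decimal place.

93.1

toothpaste: 16.1 × (1.57/2.06) = 16.1 × 0.762136 = 12.2704
potatoes: 21.8 × (1.04/0.94) = 21.8 × 1.106383 = 24.1191
wine: 20.6 × (22.26/23.68) = 20.6 × 0.940034 = 19.3647
flour: 16.1 × (1.41/1.53) = 16.1 × 0.921569 = 14.8373
eggs: 11.7 × (2.79/2.86) = 11.7 × 0.975524 = 11.4136
electricity: 13.7 × (0.13/0.16) = 13.7 × 0.812500 = 11.1312
Index = Σ wᵢ·(p₁ᵢ/p₀ᵢ) = 12.2704 + 24.1191 + 19.3647 + 14.8373 + 11.4136 + 11.1312 = 93.1364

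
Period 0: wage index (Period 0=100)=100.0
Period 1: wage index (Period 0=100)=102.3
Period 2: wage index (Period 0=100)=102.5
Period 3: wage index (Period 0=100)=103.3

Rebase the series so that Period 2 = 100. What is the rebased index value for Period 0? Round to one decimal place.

97.6

Rebased(Period 0) = 100.0 / 102.5 × 100 = 97.5610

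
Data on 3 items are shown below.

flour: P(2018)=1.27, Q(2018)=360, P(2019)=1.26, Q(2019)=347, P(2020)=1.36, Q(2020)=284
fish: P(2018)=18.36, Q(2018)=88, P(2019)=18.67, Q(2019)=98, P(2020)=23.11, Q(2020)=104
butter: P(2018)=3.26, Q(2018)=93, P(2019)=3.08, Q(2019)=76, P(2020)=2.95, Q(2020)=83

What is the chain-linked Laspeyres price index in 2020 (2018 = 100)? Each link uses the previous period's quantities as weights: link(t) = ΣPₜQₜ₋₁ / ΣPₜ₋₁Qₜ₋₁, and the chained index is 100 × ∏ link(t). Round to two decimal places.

118.74

Link 2018→2019:
ΣP(2019)Q(2018) = 1.26×360 + 18.67×88 + 3.08×93 = 453.6 + 1642.96 + 286.44 = 2383
ΣP(2018)Q(2018) = 1.27×360 + 18.36×88 + 3.26×93 = 457.2 + 1615.68 + 303.18 = 2376.06
link = 2383/2376.06 = 1.002921
Link 2019→2020:
ΣP(2020)Q(2019) = 1.36×347 + 23.11×98 + 2.95×76 = 471.92 + 2264.78 + 224.2 = 2960.9
ΣP(2019)Q(2019) = 1.26×347 + 18.67×98 + 3.08×76 = 437.22 + 1829.66 + 234.08 = 2500.96
link = 2960.9/2500.96 = 1.183905
Chained index = 100 × 1.002921 × 1.183905 = 118.7363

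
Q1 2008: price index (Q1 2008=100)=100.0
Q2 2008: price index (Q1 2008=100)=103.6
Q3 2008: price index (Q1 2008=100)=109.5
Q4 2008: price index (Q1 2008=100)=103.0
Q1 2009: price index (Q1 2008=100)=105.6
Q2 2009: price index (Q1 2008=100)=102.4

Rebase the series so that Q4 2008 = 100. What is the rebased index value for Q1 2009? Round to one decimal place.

102.5

Rebased(Q1 2009) = 105.6 / 103.0 × 100 = 102.5243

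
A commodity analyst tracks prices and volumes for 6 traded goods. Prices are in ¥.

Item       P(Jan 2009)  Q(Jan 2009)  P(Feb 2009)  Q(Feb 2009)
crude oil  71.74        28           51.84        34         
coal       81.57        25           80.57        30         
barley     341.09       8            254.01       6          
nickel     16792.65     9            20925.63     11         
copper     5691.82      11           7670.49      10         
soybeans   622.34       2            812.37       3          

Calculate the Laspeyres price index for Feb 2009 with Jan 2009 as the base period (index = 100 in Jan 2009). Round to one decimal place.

126.2

Laspeyres price index uses base-period quantities as weights.
ΣP(Feb 2009)·Q(Jan 2009) = 51.84×28 + 80.57×25 + 254.01×8 + 20925.63×9 + 7670.49×11 + 812.37×2 = 1451.52 + 2014.25 + 2032.08 + 188330.67 + 84375.39 + 1624.74 = 279828.65
ΣP(Jan 2009)·Q(Jan 2009) = 71.74×28 + 81.57×25 + 341.09×8 + 16792.65×9 + 5691.82×11 + 622.34×2 = 2008.72 + 2039.25 + 2728.72 + 151133.85 + 62610.02 + 1244.68 = 221765.24
Index = 279828.65 / 221765.24 × 100 = 126.1824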